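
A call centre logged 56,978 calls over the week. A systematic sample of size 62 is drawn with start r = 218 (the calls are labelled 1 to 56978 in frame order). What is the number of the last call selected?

56277

k = 56978/62 = 919
62nd selection = r + (62−1)·k = 218 + 61×919 = 218 + 56059 = 56277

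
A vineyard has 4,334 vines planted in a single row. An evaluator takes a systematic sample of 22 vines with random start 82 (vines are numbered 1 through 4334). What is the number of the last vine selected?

k = 4334/22 = 197
22nd selection = r + (22−1)·k = 82 + 21×197 = 82 + 4137 = 4219

4219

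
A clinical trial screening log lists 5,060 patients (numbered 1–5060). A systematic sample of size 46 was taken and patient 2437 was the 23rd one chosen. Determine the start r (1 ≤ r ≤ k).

k = 5060/46 = 110
r = 2437 − (23−1)×110 = 2437 − 2420 = 17

17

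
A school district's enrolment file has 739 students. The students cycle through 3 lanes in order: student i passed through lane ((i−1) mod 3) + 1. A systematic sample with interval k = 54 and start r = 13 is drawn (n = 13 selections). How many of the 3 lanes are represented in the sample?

1

Consecutive selections differ by k = 54, so their lane numbers differ by 54 mod 3 = 0.
gcd(54, 3) = 3, so the sample visits 3/3 = 1 distinct residues mod 3.
Start 13 is lane 1; the lanes hit are 1.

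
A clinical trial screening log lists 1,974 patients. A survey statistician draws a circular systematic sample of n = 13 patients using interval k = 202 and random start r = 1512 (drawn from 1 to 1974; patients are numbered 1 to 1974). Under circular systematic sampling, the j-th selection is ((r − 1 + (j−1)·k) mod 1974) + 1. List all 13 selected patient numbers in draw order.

1512, 1714, 1916, 144, 346, 548, 750, 952, 1154, 1356, 1558, 1760, 1962

Selection 1: 1512
Selection 2: 1512 + 202 = 1714
Selection 3: 1714 + 202 = 1916
Selection 4: 1916 + 202 = 2118 → 2118 − 1974 = 144
Selection 5: 144 + 202 = 346
Selection 6: 346 + 202 = 548
Selection 7: 548 + 202 = 750
Selection 8: 750 + 202 = 952
Selection 9: 952 + 202 = 1154
Selection 10: 1154 + 202 = 1356
Selection 11: 1356 + 202 = 1558
Selection 12: 1558 + 202 = 1760
Selection 13: 1760 + 202 = 1962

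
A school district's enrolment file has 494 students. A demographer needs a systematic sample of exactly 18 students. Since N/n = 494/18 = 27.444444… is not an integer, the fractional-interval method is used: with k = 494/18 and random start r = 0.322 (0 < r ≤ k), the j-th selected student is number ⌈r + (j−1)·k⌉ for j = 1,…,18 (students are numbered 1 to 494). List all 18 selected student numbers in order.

j=1: r + 0k = 0.322 → ⌈·⌉ = 1
j=2: r + 1k = 27.766444… → ⌈·⌉ = 28
j=3: r + 2k = 55.210888… → ⌈·⌉ = 56
j=4: r + 3k = 82.655333… → ⌈·⌉ = 83
j=5: r + 4k = 110.099777… → ⌈·⌉ = 111
j=6: r + 5k = 137.544222… → ⌈·⌉ = 138
j=7: r + 6k = 164.988666… → ⌈·⌉ = 165
j=8: r + 7k = 192.433111… → ⌈·⌉ = 193
j=9: r + 8k = 219.877555… → ⌈·⌉ = 220
j=10: r + 9k = 247.322 → ⌈·⌉ = 248
j=11: r + 10k = 274.766444… → ⌈·⌉ = 275
j=12: r + 11k = 302.210888… → ⌈·⌉ = 303
j=13: r + 12k = 329.655333… → ⌈·⌉ = 330
j=14: r + 13k = 357.099777… → ⌈·⌉ = 358
j=15: r + 14k = 384.544222… → ⌈·⌉ = 385
j=16: r + 15k = 411.988666… → ⌈·⌉ = 412
j=17: r + 16k = 439.433111… → ⌈·⌉ = 440
j=18: r + 17k = 466.877555… → ⌈·⌉ = 467

1, 28, 56, 83, 111, 138, 165, 193, 220, 248, 275, 303, 330, 358, 385, 412, 440, 467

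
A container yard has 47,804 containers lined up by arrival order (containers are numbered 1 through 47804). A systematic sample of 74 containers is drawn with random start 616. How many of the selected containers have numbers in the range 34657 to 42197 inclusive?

k = 47804/74 = 646
First selection ≥ 34657: 616 + ⌈(34657−616)/646⌉·646 = 616 + 53×646 = 34854
Last selection ≤ 42197: 616 + ⌊(42197−616)/646⌋·646 = 616 + 64×646 = 41960
Count = 64 − 53 + 1 = 12

12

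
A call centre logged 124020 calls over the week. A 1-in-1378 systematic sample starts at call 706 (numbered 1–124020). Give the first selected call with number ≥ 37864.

37912

k = 1378
Steps past start: ⌈(37864 − 706)/1378⌉ = ⌈37158/1378⌉ = 27
Selected call: 706 + 27×1378 = 37912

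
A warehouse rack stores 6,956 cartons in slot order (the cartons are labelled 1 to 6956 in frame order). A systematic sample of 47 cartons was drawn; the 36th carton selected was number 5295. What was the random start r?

k = 6956/47 = 148
r = 5295 − (36−1)×148 = 5295 − 5180 = 115

115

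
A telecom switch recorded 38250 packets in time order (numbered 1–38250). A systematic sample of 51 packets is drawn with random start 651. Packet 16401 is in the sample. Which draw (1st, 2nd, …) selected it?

22

k = 38250/51 = 750
position = (16401 − 651)/750 + 1 = 15750/750 + 1 = 21 + 1 = 22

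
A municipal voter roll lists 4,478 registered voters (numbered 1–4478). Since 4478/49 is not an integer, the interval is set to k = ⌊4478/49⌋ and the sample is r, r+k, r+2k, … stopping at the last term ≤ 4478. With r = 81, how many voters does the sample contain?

k = ⌊4478/49⌋ = 91
Achieved size = ⌊(4478 − 81)/91⌋ + 1 = ⌊4397/91⌋ + 1 = 48 + 1 = 49
(last selection: 81 + 48×91 = 4449 ≤ 4478; next would be 4540 > 4478)

49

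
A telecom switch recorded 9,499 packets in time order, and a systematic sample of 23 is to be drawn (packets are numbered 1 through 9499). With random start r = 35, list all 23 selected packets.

k = N/n = 9499/23 = 413
packet 1: 35
packet 2: 35 + 413 = 448
packet 3: 448 + 413 = 861
packet 4: 861 + 413 = 1274
packet 5: 1274 + 413 = 1687
packet 6: 1687 + 413 = 2100
packet 7: 2100 + 413 = 2513
packet 8: 2513 + 413 = 2926
packet 9: 2926 + 413 = 3339
packet 10: 3339 + 413 = 3752
packet 11: 3752 + 413 = 4165
packet 12: 4165 + 413 = 4578
packet 13: 4578 + 413 = 4991
packet 14: 4991 + 413 = 5404
packet 15: 5404 + 413 = 5817
packet 16: 5817 + 413 = 6230
packet 17: 6230 + 413 = 6643
packet 18: 6643 + 413 = 7056
packet 19: 7056 + 413 = 7469
packet 20: 7469 + 413 = 7882
packet 21: 7882 + 413 = 8295
packet 22: 8295 + 413 = 8708
packet 23: 8708 + 413 = 9121

35, 448, 861, 1274, 1687, 2100, 2513, 2926, 3339, 3752, 4165, 4578, 4991, 5404, 5817, 6230, 6643, 7056, 7469, 7882, 8295, 8708, 9121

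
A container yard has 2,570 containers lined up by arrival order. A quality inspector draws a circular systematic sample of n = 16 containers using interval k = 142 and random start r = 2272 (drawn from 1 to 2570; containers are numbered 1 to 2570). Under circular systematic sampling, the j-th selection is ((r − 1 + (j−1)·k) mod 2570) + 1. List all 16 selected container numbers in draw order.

2272, 2414, 2556, 128, 270, 412, 554, 696, 838, 980, 1122, 1264, 1406, 1548, 1690, 1832

Selection 1: 2272
Selection 2: 2272 + 142 = 2414
Selection 3: 2414 + 142 = 2556
Selection 4: 2556 + 142 = 2698 → 2698 − 2570 = 128
Selection 5: 128 + 142 = 270
Selection 6: 270 + 142 = 412
Selection 7: 412 + 142 = 554
Selection 8: 554 + 142 = 696
Selection 9: 696 + 142 = 838
Selection 10: 838 + 142 = 980
Selection 11: 980 + 142 = 1122
Selection 12: 1122 + 142 = 1264
Selection 13: 1264 + 142 = 1406
Selection 14: 1406 + 142 = 1548
Selection 15: 1548 + 142 = 1690
Selection 16: 1690 + 142 = 1832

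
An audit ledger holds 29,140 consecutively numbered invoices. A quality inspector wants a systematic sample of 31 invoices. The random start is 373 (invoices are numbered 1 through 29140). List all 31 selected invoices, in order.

k = N/n = 29140/31 = 940
invoice 1: 373
invoice 2: 373 + 940 = 1313
invoice 3: 1313 + 940 = 2253
invoice 4: 2253 + 940 = 3193
invoice 5: 3193 + 940 = 4133
invoice 6: 4133 + 940 = 5073
invoice 7: 5073 + 940 = 6013
invoice 8: 6013 + 940 = 6953
invoice 9: 6953 + 940 = 7893
invoice 10: 7893 + 940 = 8833
invoice 11: 8833 + 940 = 9773
invoice 12: 9773 + 940 = 10713
invoice 13: 10713 + 940 = 11653
invoice 14: 11653 + 940 = 12593
invoice 15: 12593 + 940 = 13533
invoice 16: 13533 + 940 = 14473
invoice 17: 14473 + 940 = 15413
invoice 18: 15413 + 940 = 16353
invoice 19: 16353 + 940 = 17293
invoice 20: 17293 + 940 = 18233
invoice 21: 18233 + 940 = 19173
invoice 22: 19173 + 940 = 20113
invoice 23: 20113 + 940 = 21053
invoice 24: 21053 + 940 = 21993
invoice 25: 21993 + 940 = 22933
invoice 26: 22933 + 940 = 23873
invoice 27: 23873 + 940 = 24813
invoice 28: 24813 + 940 = 25753
invoice 29: 25753 + 940 = 26693
invoice 30: 26693 + 940 = 27633
invoice 31: 27633 + 940 = 28573

373, 1313, 2253, 3193, 4133, 5073, 6013, 6953, 7893, 8833, 9773, 10713, 11653, 12593, 13533, 14473, 15413, 16353, 17293, 18233, 19173, 20113, 21053, 21993, 22933, 23873, 24813, 25753, 26693, 27633, 28573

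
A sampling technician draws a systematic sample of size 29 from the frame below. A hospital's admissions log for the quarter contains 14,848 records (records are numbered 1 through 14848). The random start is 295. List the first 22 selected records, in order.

k = N/n = 14848/29 = 512
record 1: 295
record 2: 295 + 512 = 807
record 3: 807 + 512 = 1319
record 4: 1319 + 512 = 1831
record 5: 1831 + 512 = 2343
record 6: 2343 + 512 = 2855
record 7: 2855 + 512 = 3367
record 8: 3367 + 512 = 3879
record 9: 3879 + 512 = 4391
record 10: 4391 + 512 = 4903
record 11: 4903 + 512 = 5415
record 12: 5415 + 512 = 5927
record 13: 5927 + 512 = 6439
record 14: 6439 + 512 = 6951
record 15: 6951 + 512 = 7463
record 16: 7463 + 512 = 7975
record 17: 7975 + 512 = 8487
record 18: 8487 + 512 = 8999
record 19: 8999 + 512 = 9511
record 20: 9511 + 512 = 10023
record 21: 10023 + 512 = 10535
record 22: 10535 + 512 = 11047

295, 807, 1319, 1831, 2343, 2855, 3367, 3879, 4391, 4903, 5415, 5927, 6439, 6951, 7463, 7975, 8487, 8999, 9511, 10023, 10535, 11047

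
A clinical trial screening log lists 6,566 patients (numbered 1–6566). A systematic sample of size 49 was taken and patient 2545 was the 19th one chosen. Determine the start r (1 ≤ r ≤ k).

133

k = 6566/49 = 134
r = 2545 − (19−1)×134 = 2545 − 2412 = 133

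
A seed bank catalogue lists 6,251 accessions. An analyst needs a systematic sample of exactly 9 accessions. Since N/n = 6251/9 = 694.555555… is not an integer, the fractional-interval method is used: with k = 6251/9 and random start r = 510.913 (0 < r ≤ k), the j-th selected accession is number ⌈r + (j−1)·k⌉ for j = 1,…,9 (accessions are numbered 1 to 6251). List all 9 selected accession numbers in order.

j=1: r + 0k = 510.913 → ⌈·⌉ = 511
j=2: r + 1k = 1205.468555… → ⌈·⌉ = 1206
j=3: r + 2k = 1900.024111… → ⌈·⌉ = 1901
j=4: r + 3k = 2594.579666… → ⌈·⌉ = 2595
j=5: r + 4k = 3289.135222… → ⌈·⌉ = 3290
j=6: r + 5k = 3983.690777… → ⌈·⌉ = 3984
j=7: r + 6k = 4678.246333… → ⌈·⌉ = 4679
j=8: r + 7k = 5372.801888… → ⌈·⌉ = 5373
j=9: r + 8k = 6067.357444… → ⌈·⌉ = 6068

511, 1206, 1901, 2595, 3290, 3984, 4679, 5373, 6068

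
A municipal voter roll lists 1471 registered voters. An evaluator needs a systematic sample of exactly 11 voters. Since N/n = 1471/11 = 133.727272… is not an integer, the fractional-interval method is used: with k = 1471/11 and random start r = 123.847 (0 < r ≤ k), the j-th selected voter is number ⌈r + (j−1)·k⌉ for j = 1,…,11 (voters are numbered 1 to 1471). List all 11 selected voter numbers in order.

124, 258, 392, 526, 659, 793, 927, 1060, 1194, 1328, 1462

j=1: r + 0k = 123.847 → ⌈·⌉ = 124
j=2: r + 1k = 257.574272… → ⌈·⌉ = 258
j=3: r + 2k = 391.301545… → ⌈·⌉ = 392
j=4: r + 3k = 525.028818… → ⌈·⌉ = 526
j=5: r + 4k = 658.756090… → ⌈·⌉ = 659
j=6: r + 5k = 792.483363… → ⌈·⌉ = 793
j=7: r + 6k = 926.210636… → ⌈·⌉ = 927
j=8: r + 7k = 1059.937909… → ⌈·⌉ = 1060
j=9: r + 8k = 1193.665181… → ⌈·⌉ = 1194
j=10: r + 9k = 1327.392454… → ⌈·⌉ = 1328
j=11: r + 10k = 1461.119727… → ⌈·⌉ = 1462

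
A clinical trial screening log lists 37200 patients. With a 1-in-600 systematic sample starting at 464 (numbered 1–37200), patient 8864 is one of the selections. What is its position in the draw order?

15

k = 600
position = (8864 − 464)/600 + 1 = 8400/600 + 1 = 14 + 1 = 15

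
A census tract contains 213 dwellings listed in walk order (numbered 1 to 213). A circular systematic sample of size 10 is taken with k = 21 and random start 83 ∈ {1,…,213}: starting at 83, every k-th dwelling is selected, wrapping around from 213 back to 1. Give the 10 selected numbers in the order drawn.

Selection 1: 83
Selection 2: 83 + 21 = 104
Selection 3: 104 + 21 = 125
Selection 4: 125 + 21 = 146
Selection 5: 146 + 21 = 167
Selection 6: 167 + 21 = 188
Selection 7: 188 + 21 = 209
Selection 8: 209 + 21 = 230 → 230 − 213 = 17
Selection 9: 17 + 21 = 38
Selection 10: 38 + 21 = 59

83, 104, 125, 146, 167, 188, 209, 17, 38, 59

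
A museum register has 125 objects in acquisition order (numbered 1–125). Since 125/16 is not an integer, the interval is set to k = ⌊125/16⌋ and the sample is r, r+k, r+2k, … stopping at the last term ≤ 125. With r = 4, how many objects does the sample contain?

k = ⌊125/16⌋ = 7
Achieved size = ⌊(125 − 4)/7⌋ + 1 = ⌊121/7⌋ + 1 = 17 + 1 = 18
(last selection: 4 + 17×7 = 123 ≤ 125; next would be 130 > 125)

18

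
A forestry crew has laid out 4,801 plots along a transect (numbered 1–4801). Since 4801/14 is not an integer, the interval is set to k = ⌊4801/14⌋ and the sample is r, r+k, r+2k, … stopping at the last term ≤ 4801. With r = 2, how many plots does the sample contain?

k = ⌊4801/14⌋ = 342
Achieved size = ⌊(4801 − 2)/342⌋ + 1 = ⌊4799/342⌋ + 1 = 14 + 1 = 15
(last selection: 2 + 14×342 = 4790 ≤ 4801; next would be 5132 > 4801)

15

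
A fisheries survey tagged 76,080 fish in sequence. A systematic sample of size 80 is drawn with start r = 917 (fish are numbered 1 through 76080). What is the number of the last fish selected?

k = 76080/80 = 951
80th selection = r + (80−1)·k = 917 + 79×951 = 917 + 75129 = 76046

76046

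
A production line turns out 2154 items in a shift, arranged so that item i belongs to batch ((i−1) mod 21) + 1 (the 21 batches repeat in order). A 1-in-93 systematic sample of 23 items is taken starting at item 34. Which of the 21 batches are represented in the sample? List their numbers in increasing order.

1, 4, 7, 10, 13, 16, 19

Consecutive selections differ by k = 93, so their batch numbers differ by 93 mod 21 = 9.
gcd(93, 21) = 3, so the sample visits 21/3 = 7 distinct residues mod 21.
Start 34 is batch 13; the batches hit are 1, 4, 7, 10, 13, 16, 19.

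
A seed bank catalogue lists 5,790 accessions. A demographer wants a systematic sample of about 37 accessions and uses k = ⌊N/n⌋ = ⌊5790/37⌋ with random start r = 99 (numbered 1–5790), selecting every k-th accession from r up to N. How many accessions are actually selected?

37

k = ⌊5790/37⌋ = 156
Achieved size = ⌊(5790 − 99)/156⌋ + 1 = ⌊5691/156⌋ + 1 = 36 + 1 = 37
(last selection: 99 + 36×156 = 5715 ≤ 5790; next would be 5871 > 5790)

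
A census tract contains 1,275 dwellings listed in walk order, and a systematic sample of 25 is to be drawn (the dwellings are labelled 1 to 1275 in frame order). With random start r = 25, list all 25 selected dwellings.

k = N/n = 1275/25 = 51
dwelling 1: 25
dwelling 2: 25 + 51 = 76
dwelling 3: 76 + 51 = 127
dwelling 4: 127 + 51 = 178
dwelling 5: 178 + 51 = 229
dwelling 6: 229 + 51 = 280
dwelling 7: 280 + 51 = 331
dwelling 8: 331 + 51 = 382
dwelling 9: 382 + 51 = 433
dwelling 10: 433 + 51 = 484
dwelling 11: 484 + 51 = 535
dwelling 12: 535 + 51 = 586
dwelling 13: 586 + 51 = 637
dwelling 14: 637 + 51 = 688
dwelling 15: 688 + 51 = 739
dwelling 16: 739 + 51 = 790
dwelling 17: 790 + 51 = 841
dwelling 18: 841 + 51 = 892
dwelling 19: 892 + 51 = 943
dwelling 20: 943 + 51 = 994
dwelling 21: 994 + 51 = 1045
dwelling 22: 1045 + 51 = 1096
dwelling 23: 1096 + 51 = 1147
dwelling 24: 1147 + 51 = 1198
dwelling 25: 1198 + 51 = 1249

25, 76, 127, 178, 229, 280, 331, 382, 433, 484, 535, 586, 637, 688, 739, 790, 841, 892, 943, 994, 1045, 1096, 1147, 1198, 1249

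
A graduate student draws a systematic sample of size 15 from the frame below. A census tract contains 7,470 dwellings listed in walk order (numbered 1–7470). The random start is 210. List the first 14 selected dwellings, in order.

k = N/n = 7470/15 = 498
dwelling 1: 210
dwelling 2: 210 + 498 = 708
dwelling 3: 708 + 498 = 1206
dwelling 4: 1206 + 498 = 1704
dwelling 5: 1704 + 498 = 2202
dwelling 6: 2202 + 498 = 2700
dwelling 7: 2700 + 498 = 3198
dwelling 8: 3198 + 498 = 3696
dwelling 9: 3696 + 498 = 4194
dwelling 10: 4194 + 498 = 4692
dwelling 11: 4692 + 498 = 5190
dwelling 12: 5190 + 498 = 5688
dwelling 13: 5688 + 498 = 6186
dwelling 14: 6186 + 498 = 6684

210, 708, 1206, 1704, 2202, 2700, 3198, 3696, 4194, 4692, 5190, 5688, 6186, 6684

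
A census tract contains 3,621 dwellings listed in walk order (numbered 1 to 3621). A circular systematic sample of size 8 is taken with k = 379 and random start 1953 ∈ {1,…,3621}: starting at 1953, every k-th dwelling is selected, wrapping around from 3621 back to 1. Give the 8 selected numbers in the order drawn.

Selection 1: 1953
Selection 2: 1953 + 379 = 2332
Selection 3: 2332 + 379 = 2711
Selection 4: 2711 + 379 = 3090
Selection 5: 3090 + 379 = 3469
Selection 6: 3469 + 379 = 3848 → 3848 − 3621 = 227
Selection 7: 227 + 379 = 606
Selection 8: 606 + 379 = 985

1953, 2332, 2711, 3090, 3469, 227, 606, 985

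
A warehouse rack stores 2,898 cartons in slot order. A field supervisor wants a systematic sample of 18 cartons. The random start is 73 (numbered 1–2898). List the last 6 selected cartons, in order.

2005, 2166, 2327, 2488, 2649, 2810

k = N/n = 2898/18 = 161
13th selection = 73 + 12×161 = 2005
14th: 2005 + 161 = 2166
15th: 2166 + 161 = 2327
16th: 2327 + 161 = 2488
17th: 2488 + 161 = 2649
18th: 2649 + 161 = 2810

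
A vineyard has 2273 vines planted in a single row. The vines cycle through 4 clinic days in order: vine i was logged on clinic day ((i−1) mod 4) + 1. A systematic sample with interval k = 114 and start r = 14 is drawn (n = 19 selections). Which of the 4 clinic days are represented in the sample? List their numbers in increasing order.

Consecutive selections differ by k = 114, so their clinic day numbers differ by 114 mod 4 = 2.
gcd(114, 4) = 2, so the sample visits 4/2 = 2 distinct residues mod 4.
Start 14 is clinic day 2; the clinic days hit are 2, 4.

2, 4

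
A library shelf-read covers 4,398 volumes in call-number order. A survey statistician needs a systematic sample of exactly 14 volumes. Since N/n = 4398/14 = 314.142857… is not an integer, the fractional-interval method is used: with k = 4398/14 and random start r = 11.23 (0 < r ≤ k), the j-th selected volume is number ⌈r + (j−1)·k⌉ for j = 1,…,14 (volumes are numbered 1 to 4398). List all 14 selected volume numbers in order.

12, 326, 640, 954, 1268, 1582, 1897, 2211, 2525, 2839, 3153, 3467, 3781, 4096

j=1: r + 0k = 11.23 → ⌈·⌉ = 12
j=2: r + 1k = 325.372857… → ⌈·⌉ = 326
j=3: r + 2k = 639.515714… → ⌈·⌉ = 640
j=4: r + 3k = 953.658571… → ⌈·⌉ = 954
j=5: r + 4k = 1267.801428… → ⌈·⌉ = 1268
j=6: r + 5k = 1581.944285… → ⌈·⌉ = 1582
j=7: r + 6k = 1896.087142… → ⌈·⌉ = 1897
j=8: r + 7k = 2210.23 → ⌈·⌉ = 2211
j=9: r + 8k = 2524.372857… → ⌈·⌉ = 2525
j=10: r + 9k = 2838.515714… → ⌈·⌉ = 2839
j=11: r + 10k = 3152.658571… → ⌈·⌉ = 3153
j=12: r + 11k = 3466.801428… → ⌈·⌉ = 3467
j=13: r + 12k = 3780.944285… → ⌈·⌉ = 3781
j=14: r + 13k = 4095.087142… → ⌈·⌉ = 4096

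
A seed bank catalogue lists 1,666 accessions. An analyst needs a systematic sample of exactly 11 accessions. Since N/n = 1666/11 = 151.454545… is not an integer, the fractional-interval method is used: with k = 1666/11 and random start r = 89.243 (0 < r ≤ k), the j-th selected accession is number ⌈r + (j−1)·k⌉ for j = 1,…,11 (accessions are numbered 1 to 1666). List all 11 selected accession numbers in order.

90, 241, 393, 544, 696, 847, 998, 1150, 1301, 1453, 1604

j=1: r + 0k = 89.243 → ⌈·⌉ = 90
j=2: r + 1k = 240.697545… → ⌈·⌉ = 241
j=3: r + 2k = 392.152090… → ⌈·⌉ = 393
j=4: r + 3k = 543.606636… → ⌈·⌉ = 544
j=5: r + 4k = 695.061181… → ⌈·⌉ = 696
j=6: r + 5k = 846.515727… → ⌈·⌉ = 847
j=7: r + 6k = 997.970272… → ⌈·⌉ = 998
j=8: r + 7k = 1149.424818… → ⌈·⌉ = 1150
j=9: r + 8k = 1300.879363… → ⌈·⌉ = 1301
j=10: r + 9k = 1452.333909… → ⌈·⌉ = 1453
j=11: r + 10k = 1603.788454… → ⌈·⌉ = 1604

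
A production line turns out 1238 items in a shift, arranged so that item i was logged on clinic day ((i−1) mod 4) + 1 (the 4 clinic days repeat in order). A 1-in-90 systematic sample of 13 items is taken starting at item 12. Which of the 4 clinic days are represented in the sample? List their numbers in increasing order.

Consecutive selections differ by k = 90, so their clinic day numbers differ by 90 mod 4 = 2.
gcd(90, 4) = 2, so the sample visits 4/2 = 2 distinct residues mod 4.
Start 12 is clinic day 4; the clinic days hit are 2, 4.

2, 4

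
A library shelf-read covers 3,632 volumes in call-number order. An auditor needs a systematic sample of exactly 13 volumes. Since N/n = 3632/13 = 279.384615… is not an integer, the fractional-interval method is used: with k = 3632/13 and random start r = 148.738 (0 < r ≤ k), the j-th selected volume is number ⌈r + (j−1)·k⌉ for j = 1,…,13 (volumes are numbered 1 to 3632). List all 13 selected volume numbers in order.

j=1: r + 0k = 148.738 → ⌈·⌉ = 149
j=2: r + 1k = 428.122615… → ⌈·⌉ = 429
j=3: r + 2k = 707.507230… → ⌈·⌉ = 708
j=4: r + 3k = 986.891846… → ⌈·⌉ = 987
j=5: r + 4k = 1266.276461… → ⌈·⌉ = 1267
j=6: r + 5k = 1545.661076… → ⌈·⌉ = 1546
j=7: r + 6k = 1825.045692… → ⌈·⌉ = 1826
j=8: r + 7k = 2104.430307… → ⌈·⌉ = 2105
j=9: r + 8k = 2383.814923… → ⌈·⌉ = 2384
j=10: r + 9k = 2663.199538… → ⌈·⌉ = 2664
j=11: r + 10k = 2942.584153… → ⌈·⌉ = 2943
j=12: r + 11k = 3221.968769… → ⌈·⌉ = 3222
j=13: r + 12k = 3501.353384… → ⌈·⌉ = 3502

149, 429, 708, 987, 1267, 1546, 1826, 2105, 2384, 2664, 2943, 3222, 3502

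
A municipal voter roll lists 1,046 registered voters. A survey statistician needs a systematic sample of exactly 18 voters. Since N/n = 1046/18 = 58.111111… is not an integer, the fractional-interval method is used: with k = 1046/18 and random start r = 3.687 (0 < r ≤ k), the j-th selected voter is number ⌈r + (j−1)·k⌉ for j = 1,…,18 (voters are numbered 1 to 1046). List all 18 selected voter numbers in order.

j=1: r + 0k = 3.687 → ⌈·⌉ = 4
j=2: r + 1k = 61.798111… → ⌈·⌉ = 62
j=3: r + 2k = 119.909222… → ⌈·⌉ = 120
j=4: r + 3k = 178.020333… → ⌈·⌉ = 179
j=5: r + 4k = 236.131444… → ⌈·⌉ = 237
j=6: r + 5k = 294.242555… → ⌈·⌉ = 295
j=7: r + 6k = 352.353666… → ⌈·⌉ = 353
j=8: r + 7k = 410.464777… → ⌈·⌉ = 411
j=9: r + 8k = 468.575888… → ⌈·⌉ = 469
j=10: r + 9k = 526.687 → ⌈·⌉ = 527
j=11: r + 10k = 584.798111… → ⌈·⌉ = 585
j=12: r + 11k = 642.909222… → ⌈·⌉ = 643
j=13: r + 12k = 701.020333… → ⌈·⌉ = 702
j=14: r + 13k = 759.131444… → ⌈·⌉ = 760
j=15: r + 14k = 817.242555… → ⌈·⌉ = 818
j=16: r + 15k = 875.353666… → ⌈·⌉ = 876
j=17: r + 16k = 933.464777… → ⌈·⌉ = 934
j=18: r + 17k = 991.575888… → ⌈·⌉ = 992

4, 62, 120, 179, 237, 295, 353, 411, 469, 527, 585, 643, 702, 760, 818, 876, 934, 992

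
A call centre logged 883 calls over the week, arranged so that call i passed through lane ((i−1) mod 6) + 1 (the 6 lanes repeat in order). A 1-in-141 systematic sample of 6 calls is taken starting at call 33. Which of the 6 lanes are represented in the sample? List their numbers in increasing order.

Consecutive selections differ by k = 141, so their lane numbers differ by 141 mod 6 = 3.
gcd(141, 6) = 3, so the sample visits 6/3 = 2 distinct residues mod 6.
Start 33 is lane 3; the lanes hit are 3, 6.

3, 6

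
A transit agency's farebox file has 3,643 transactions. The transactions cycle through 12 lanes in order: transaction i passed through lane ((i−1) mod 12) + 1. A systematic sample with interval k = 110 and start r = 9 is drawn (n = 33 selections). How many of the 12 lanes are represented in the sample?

Consecutive selections differ by k = 110, so their lane numbers differ by 110 mod 12 = 2.
gcd(110, 12) = 2, so the sample visits 12/2 = 6 distinct residues mod 12.
Start 9 is lane 9; the lanes hit are 1, 3, 5, 7, 9, 11.

6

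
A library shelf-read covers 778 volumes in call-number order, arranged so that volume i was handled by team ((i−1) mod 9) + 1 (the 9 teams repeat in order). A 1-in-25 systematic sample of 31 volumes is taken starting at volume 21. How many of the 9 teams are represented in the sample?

9

Consecutive selections differ by k = 25, so their team numbers differ by 25 mod 9 = 7.
gcd(25, 9) = 1, so the sample visits 9/1 = 9 distinct residues mod 9.
Start 21 is team 3; the teams hit are 1, 2, 3, 4, 5, 6, 7, 8, 9.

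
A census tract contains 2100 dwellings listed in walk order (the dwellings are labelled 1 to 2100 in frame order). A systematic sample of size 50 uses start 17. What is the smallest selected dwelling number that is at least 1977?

1991

k = 2100/50 = 42
Steps past start: ⌈(1977 − 17)/42⌉ = ⌈1960/42⌉ = 47
Selected dwelling: 17 + 47×42 = 1991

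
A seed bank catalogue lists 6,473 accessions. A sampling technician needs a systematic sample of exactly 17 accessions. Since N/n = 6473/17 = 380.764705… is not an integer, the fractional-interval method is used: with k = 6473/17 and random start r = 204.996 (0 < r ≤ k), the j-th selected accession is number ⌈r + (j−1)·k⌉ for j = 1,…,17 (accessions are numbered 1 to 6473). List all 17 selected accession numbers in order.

j=1: r + 0k = 204.996 → ⌈·⌉ = 205
j=2: r + 1k = 585.760705… → ⌈·⌉ = 586
j=3: r + 2k = 966.525411… → ⌈·⌉ = 967
j=4: r + 3k = 1347.290117… → ⌈·⌉ = 1348
j=5: r + 4k = 1728.054823… → ⌈·⌉ = 1729
j=6: r + 5k = 2108.819529… → ⌈·⌉ = 2109
j=7: r + 6k = 2489.584235… → ⌈·⌉ = 2490
j=8: r + 7k = 2870.348941… → ⌈·⌉ = 2871
j=9: r + 8k = 3251.113647… → ⌈·⌉ = 3252
j=10: r + 9k = 3631.878352… → ⌈·⌉ = 3632
j=11: r + 10k = 4012.643058… → ⌈·⌉ = 4013
j=12: r + 11k = 4393.407764… → ⌈·⌉ = 4394
j=13: r + 12k = 4774.172470… → ⌈·⌉ = 4775
j=14: r + 13k = 5154.937176… → ⌈·⌉ = 5155
j=15: r + 14k = 5535.701882… → ⌈·⌉ = 5536
j=16: r + 15k = 5916.466588… → ⌈·⌉ = 5917
j=17: r + 16k = 6297.231294… → ⌈·⌉ = 6298

205, 586, 967, 1348, 1729, 2109, 2490, 2871, 3252, 3632, 4013, 4394, 4775, 5155, 5536, 5917, 6298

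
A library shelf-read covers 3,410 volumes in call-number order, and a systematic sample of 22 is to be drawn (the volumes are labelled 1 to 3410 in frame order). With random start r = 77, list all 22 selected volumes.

k = N/n = 3410/22 = 155
volume 1: 77
volume 2: 77 + 155 = 232
volume 3: 232 + 155 = 387
volume 4: 387 + 155 = 542
volume 5: 542 + 155 = 697
volume 6: 697 + 155 = 852
volume 7: 852 + 155 = 1007
volume 8: 1007 + 155 = 1162
volume 9: 1162 + 155 = 1317
volume 10: 1317 + 155 = 1472
volume 11: 1472 + 155 = 1627
volume 12: 1627 + 155 = 1782
volume 13: 1782 + 155 = 1937
volume 14: 1937 + 155 = 2092
volume 15: 2092 + 155 = 2247
volume 16: 2247 + 155 = 2402
volume 17: 2402 + 155 = 2557
volume 18: 2557 + 155 = 2712
volume 19: 2712 + 155 = 2867
volume 20: 2867 + 155 = 3022
volume 21: 3022 + 155 = 3177
volume 22: 3177 + 155 = 3332

77, 232, 387, 542, 697, 852, 1007, 1162, 1317, 1472, 1627, 1782, 1937, 2092, 2247, 2402, 2557, 2712, 2867, 3022, 3177, 3332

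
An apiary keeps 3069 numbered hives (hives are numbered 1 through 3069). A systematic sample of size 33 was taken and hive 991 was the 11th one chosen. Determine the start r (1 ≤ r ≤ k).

k = 3069/33 = 93
r = 991 − (11−1)×93 = 991 − 930 = 61

61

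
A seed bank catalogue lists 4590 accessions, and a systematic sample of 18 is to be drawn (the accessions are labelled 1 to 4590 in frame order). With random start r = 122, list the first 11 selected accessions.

k = N/n = 4590/18 = 255
accession 1: 122
accession 2: 122 + 255 = 377
accession 3: 377 + 255 = 632
accession 4: 632 + 255 = 887
accession 5: 887 + 255 = 1142
accession 6: 1142 + 255 = 1397
accession 7: 1397 + 255 = 1652
accession 8: 1652 + 255 = 1907
accession 9: 1907 + 255 = 2162
accession 10: 2162 + 255 = 2417
accession 11: 2417 + 255 = 2672

122, 377, 632, 887, 1142, 1397, 1652, 1907, 2162, 2417, 2672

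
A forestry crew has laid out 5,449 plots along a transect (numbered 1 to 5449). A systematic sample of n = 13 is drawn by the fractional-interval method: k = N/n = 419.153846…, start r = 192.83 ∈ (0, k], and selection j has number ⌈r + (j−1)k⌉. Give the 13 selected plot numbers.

193, 612, 1032, 1451, 1870, 2289, 2708, 3127, 3547, 3966, 4385, 4804, 5223

j=1: r + 0k = 192.83 → ⌈·⌉ = 193
j=2: r + 1k = 611.983846… → ⌈·⌉ = 612
j=3: r + 2k = 1031.137692… → ⌈·⌉ = 1032
j=4: r + 3k = 1450.291538… → ⌈·⌉ = 1451
j=5: r + 4k = 1869.445384… → ⌈·⌉ = 1870
j=6: r + 5k = 2288.599230… → ⌈·⌉ = 2289
j=7: r + 6k = 2707.753076… → ⌈·⌉ = 2708
j=8: r + 7k = 3126.906923… → ⌈·⌉ = 3127
j=9: r + 8k = 3546.060769… → ⌈·⌉ = 3547
j=10: r + 9k = 3965.214615… → ⌈·⌉ = 3966
j=11: r + 10k = 4384.368461… → ⌈·⌉ = 4385
j=12: r + 11k = 4803.522307… → ⌈·⌉ = 4804
j=13: r + 12k = 5222.676153… → ⌈·⌉ = 5223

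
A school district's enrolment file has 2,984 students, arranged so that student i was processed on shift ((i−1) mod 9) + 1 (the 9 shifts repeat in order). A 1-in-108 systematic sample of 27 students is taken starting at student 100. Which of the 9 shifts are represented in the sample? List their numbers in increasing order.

1

Consecutive selections differ by k = 108, so their shift numbers differ by 108 mod 9 = 0.
gcd(108, 9) = 9, so the sample visits 9/9 = 1 distinct residues mod 9.
Start 100 is shift 1; the shifts hit are 1.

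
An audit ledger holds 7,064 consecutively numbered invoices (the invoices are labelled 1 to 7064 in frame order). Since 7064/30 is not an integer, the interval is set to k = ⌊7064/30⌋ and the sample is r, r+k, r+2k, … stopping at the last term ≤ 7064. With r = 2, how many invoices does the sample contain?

31

k = ⌊7064/30⌋ = 235
Achieved size = ⌊(7064 − 2)/235⌋ + 1 = ⌊7062/235⌋ + 1 = 30 + 1 = 31
(last selection: 2 + 30×235 = 7052 ≤ 7064; next would be 7287 > 7064)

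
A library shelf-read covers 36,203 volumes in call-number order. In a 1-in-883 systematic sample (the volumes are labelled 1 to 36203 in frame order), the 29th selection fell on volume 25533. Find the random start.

k = 883
r = 25533 − (29−1)×883 = 25533 − 24724 = 809

809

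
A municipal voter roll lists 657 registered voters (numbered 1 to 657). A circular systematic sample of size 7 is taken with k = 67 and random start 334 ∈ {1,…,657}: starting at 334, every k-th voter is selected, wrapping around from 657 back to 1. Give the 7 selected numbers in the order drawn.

Selection 1: 334
Selection 2: 334 + 67 = 401
Selection 3: 401 + 67 = 468
Selection 4: 468 + 67 = 535
Selection 5: 535 + 67 = 602
Selection 6: 602 + 67 = 669 → 669 − 657 = 12
Selection 7: 12 + 67 = 79

334, 401, 468, 535, 602, 12, 79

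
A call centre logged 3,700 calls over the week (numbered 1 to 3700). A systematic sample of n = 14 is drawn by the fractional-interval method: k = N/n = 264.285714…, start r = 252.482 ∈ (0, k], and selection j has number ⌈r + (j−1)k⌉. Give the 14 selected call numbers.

253, 517, 782, 1046, 1310, 1574, 1839, 2103, 2367, 2632, 2896, 3160, 3424, 3689

j=1: r + 0k = 252.482 → ⌈·⌉ = 253
j=2: r + 1k = 516.767714… → ⌈·⌉ = 517
j=3: r + 2k = 781.053428… → ⌈·⌉ = 782
j=4: r + 3k = 1045.339142… → ⌈·⌉ = 1046
j=5: r + 4k = 1309.624857… → ⌈·⌉ = 1310
j=6: r + 5k = 1573.910571… → ⌈·⌉ = 1574
j=7: r + 6k = 1838.196285… → ⌈·⌉ = 1839
j=8: r + 7k = 2102.482 → ⌈·⌉ = 2103
j=9: r + 8k = 2366.767714… → ⌈·⌉ = 2367
j=10: r + 9k = 2631.053428… → ⌈·⌉ = 2632
j=11: r + 10k = 2895.339142… → ⌈·⌉ = 2896
j=12: r + 11k = 3159.624857… → ⌈·⌉ = 3160
j=13: r + 12k = 3423.910571… → ⌈·⌉ = 3424
j=14: r + 13k = 3688.196285… → ⌈·⌉ = 3689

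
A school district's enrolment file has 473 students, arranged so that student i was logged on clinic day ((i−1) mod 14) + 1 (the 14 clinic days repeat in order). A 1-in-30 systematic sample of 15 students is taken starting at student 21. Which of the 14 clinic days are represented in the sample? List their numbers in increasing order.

1, 3, 5, 7, 9, 11, 13

Consecutive selections differ by k = 30, so their clinic day numbers differ by 30 mod 14 = 2.
gcd(30, 14) = 2, so the sample visits 14/2 = 7 distinct residues mod 14.
Start 21 is clinic day 7; the clinic days hit are 1, 3, 5, 7, 9, 11, 13.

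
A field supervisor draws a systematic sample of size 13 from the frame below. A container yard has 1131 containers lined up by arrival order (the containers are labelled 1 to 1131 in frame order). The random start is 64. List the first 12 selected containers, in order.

64, 151, 238, 325, 412, 499, 586, 673, 760, 847, 934, 1021

k = N/n = 1131/13 = 87
container 1: 64
container 2: 64 + 87 = 151
container 3: 151 + 87 = 238
container 4: 238 + 87 = 325
container 5: 325 + 87 = 412
container 6: 412 + 87 = 499
container 7: 499 + 87 = 586
container 8: 586 + 87 = 673
container 9: 673 + 87 = 760
container 10: 760 + 87 = 847
container 11: 847 + 87 = 934
container 12: 934 + 87 = 1021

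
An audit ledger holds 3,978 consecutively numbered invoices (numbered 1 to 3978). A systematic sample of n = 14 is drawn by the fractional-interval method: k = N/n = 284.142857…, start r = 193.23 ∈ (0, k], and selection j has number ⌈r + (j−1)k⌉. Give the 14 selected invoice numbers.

j=1: r + 0k = 193.23 → ⌈·⌉ = 194
j=2: r + 1k = 477.372857… → ⌈·⌉ = 478
j=3: r + 2k = 761.515714… → ⌈·⌉ = 762
j=4: r + 3k = 1045.658571… → ⌈·⌉ = 1046
j=5: r + 4k = 1329.801428… → ⌈·⌉ = 1330
j=6: r + 5k = 1613.944285… → ⌈·⌉ = 1614
j=7: r + 6k = 1898.087142… → ⌈·⌉ = 1899
j=8: r + 7k = 2182.23 → ⌈·⌉ = 2183
j=9: r + 8k = 2466.372857… → ⌈·⌉ = 2467
j=10: r + 9k = 2750.515714… → ⌈·⌉ = 2751
j=11: r + 10k = 3034.658571… → ⌈·⌉ = 3035
j=12: r + 11k = 3318.801428… → ⌈·⌉ = 3319
j=13: r + 12k = 3602.944285… → ⌈·⌉ = 3603
j=14: r + 13k = 3887.087142… → ⌈·⌉ = 3888

194, 478, 762, 1046, 1330, 1614, 1899, 2183, 2467, 2751, 3035, 3319, 3603, 3888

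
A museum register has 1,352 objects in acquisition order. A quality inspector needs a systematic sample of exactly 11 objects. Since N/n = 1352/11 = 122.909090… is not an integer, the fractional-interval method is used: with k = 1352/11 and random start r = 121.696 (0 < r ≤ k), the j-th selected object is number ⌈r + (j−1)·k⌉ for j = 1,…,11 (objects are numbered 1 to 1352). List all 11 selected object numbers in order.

j=1: r + 0k = 121.696 → ⌈·⌉ = 122
j=2: r + 1k = 244.605090… → ⌈·⌉ = 245
j=3: r + 2k = 367.514181… → ⌈·⌉ = 368
j=4: r + 3k = 490.423272… → ⌈·⌉ = 491
j=5: r + 4k = 613.332363… → ⌈·⌉ = 614
j=6: r + 5k = 736.241454… → ⌈·⌉ = 737
j=7: r + 6k = 859.150545… → ⌈·⌉ = 860
j=8: r + 7k = 982.059636… → ⌈·⌉ = 983
j=9: r + 8k = 1104.968727… → ⌈·⌉ = 1105
j=10: r + 9k = 1227.877818… → ⌈·⌉ = 1228
j=11: r + 10k = 1350.786909… → ⌈·⌉ = 1351

122, 245, 368, 491, 614, 737, 860, 983, 1105, 1228, 1351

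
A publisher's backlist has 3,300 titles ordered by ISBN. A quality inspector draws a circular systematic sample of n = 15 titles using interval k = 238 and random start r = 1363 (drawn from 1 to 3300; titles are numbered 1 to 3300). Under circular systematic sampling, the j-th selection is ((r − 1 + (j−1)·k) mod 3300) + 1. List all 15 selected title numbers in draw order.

1363, 1601, 1839, 2077, 2315, 2553, 2791, 3029, 3267, 205, 443, 681, 919, 1157, 1395

Selection 1: 1363
Selection 2: 1363 + 238 = 1601
Selection 3: 1601 + 238 = 1839
Selection 4: 1839 + 238 = 2077
Selection 5: 2077 + 238 = 2315
Selection 6: 2315 + 238 = 2553
Selection 7: 2553 + 238 = 2791
Selection 8: 2791 + 238 = 3029
Selection 9: 3029 + 238 = 3267
Selection 10: 3267 + 238 = 3505 → 3505 − 3300 = 205
Selection 11: 205 + 238 = 443
Selection 12: 443 + 238 = 681
Selection 13: 681 + 238 = 919
Selection 14: 919 + 238 = 1157
Selection 15: 1157 + 238 = 1395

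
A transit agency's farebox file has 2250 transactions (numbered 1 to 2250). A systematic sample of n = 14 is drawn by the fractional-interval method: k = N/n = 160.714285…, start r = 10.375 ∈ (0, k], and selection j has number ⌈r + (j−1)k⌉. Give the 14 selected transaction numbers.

11, 172, 332, 493, 654, 814, 975, 1136, 1297, 1457, 1618, 1779, 1939, 2100

j=1: r + 0k = 10.375 → ⌈·⌉ = 11
j=2: r + 1k = 171.089285… → ⌈·⌉ = 172
j=3: r + 2k = 331.803571… → ⌈·⌉ = 332
j=4: r + 3k = 492.517857… → ⌈·⌉ = 493
j=5: r + 4k = 653.232142… → ⌈·⌉ = 654
j=6: r + 5k = 813.946428… → ⌈·⌉ = 814
j=7: r + 6k = 974.660714… → ⌈·⌉ = 975
j=8: r + 7k = 1135.375 → ⌈·⌉ = 1136
j=9: r + 8k = 1296.089285… → ⌈·⌉ = 1297
j=10: r + 9k = 1456.803571… → ⌈·⌉ = 1457
j=11: r + 10k = 1617.517857… → ⌈·⌉ = 1618
j=12: r + 11k = 1778.232142… → ⌈·⌉ = 1779
j=13: r + 12k = 1938.946428… → ⌈·⌉ = 1939
j=14: r + 13k = 2099.660714… → ⌈·⌉ = 2100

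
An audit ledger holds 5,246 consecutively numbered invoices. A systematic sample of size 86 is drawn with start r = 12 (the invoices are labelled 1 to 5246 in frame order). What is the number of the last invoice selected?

5197

k = 5246/86 = 61
86th selection = r + (86−1)·k = 12 + 85×61 = 12 + 5185 = 5197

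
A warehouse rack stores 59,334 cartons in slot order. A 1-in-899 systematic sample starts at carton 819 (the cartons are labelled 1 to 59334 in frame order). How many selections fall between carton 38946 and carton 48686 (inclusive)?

k = 899
First selection ≥ 38946: 819 + ⌈(38946−819)/899⌉·899 = 819 + 43×899 = 39476
Last selection ≤ 48686: 819 + ⌊(48686−819)/899⌋·899 = 819 + 53×899 = 48466
Count = 53 − 43 + 1 = 11

11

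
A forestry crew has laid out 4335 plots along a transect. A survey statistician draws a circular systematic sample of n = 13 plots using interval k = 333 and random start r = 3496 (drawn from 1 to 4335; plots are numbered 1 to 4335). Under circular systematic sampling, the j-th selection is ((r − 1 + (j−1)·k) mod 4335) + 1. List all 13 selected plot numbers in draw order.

3496, 3829, 4162, 160, 493, 826, 1159, 1492, 1825, 2158, 2491, 2824, 3157

Selection 1: 3496
Selection 2: 3496 + 333 = 3829
Selection 3: 3829 + 333 = 4162
Selection 4: 4162 + 333 = 4495 → 4495 − 4335 = 160
Selection 5: 160 + 333 = 493
Selection 6: 493 + 333 = 826
Selection 7: 826 + 333 = 1159
Selection 8: 1159 + 333 = 1492
Selection 9: 1492 + 333 = 1825
Selection 10: 1825 + 333 = 2158
Selection 11: 2158 + 333 = 2491
Selection 12: 2491 + 333 = 2824
Selection 13: 2824 + 333 = 3157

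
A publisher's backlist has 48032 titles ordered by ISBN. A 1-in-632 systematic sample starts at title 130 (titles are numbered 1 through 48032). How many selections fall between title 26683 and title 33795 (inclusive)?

k = 632
First selection ≥ 26683: 130 + ⌈(26683−130)/632⌉·632 = 130 + 43×632 = 27306
Last selection ≤ 33795: 130 + ⌊(33795−130)/632⌋·632 = 130 + 53×632 = 33626
Count = 53 − 43 + 1 = 11

11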